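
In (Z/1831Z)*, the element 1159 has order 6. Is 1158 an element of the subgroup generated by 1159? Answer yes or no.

yes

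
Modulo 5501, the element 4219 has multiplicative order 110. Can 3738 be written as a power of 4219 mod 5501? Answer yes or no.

no

3738 ∈ ⟨4219⟩ iff 3738^110 ≡ 1 (mod 5501), since |⟨4219⟩| = 110.
3738^110 mod 5501 = 3284.
Since 3284 ≠ 1, 3738 does not lie in the subgroup.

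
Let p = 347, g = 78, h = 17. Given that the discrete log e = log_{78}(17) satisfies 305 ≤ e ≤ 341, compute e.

327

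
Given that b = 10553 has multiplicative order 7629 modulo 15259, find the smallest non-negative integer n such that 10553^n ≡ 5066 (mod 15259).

Baby-step giant-step with m = ceil(sqrt(7629)) = 88.
Baby table (10553^j mod 15259 for j=0..87):
  0:1  1:10553  2:5627  3:8962  4:704  5:13438  6:9327  7:7281
  8:7328  9:15031  10:4838  11:14059  12:1370  13:7337  14:3195  15:9704
  16:3163  17:7706  18:6207  19:10843  20:14197  21:8079  22:5654  23:3972
  24:43  25:11268  26:13076  27:3891  28:15013  29:13251  30:4327  31:7903
  32:9924  33:5455  34:9667  35:9436  36:13133  37:10311  38:54  39:5279
  40:13937  41:10919  42:7498  43:8479  44:111  45:11699  46:14237  47:2947
  48:1849  49:11495  50:12944  51:14723  52:4681  53:5210  54:2953  55:4131
  56:14739  57:5680  58:3688  59:9014  60:136  61:862  62:2322  63:13371
  64:4190  65:11747  66:1975  67:13640  68:4773  69:14769  70:1831  71:4649
  72:3212  73:5997  74:7268  75:7470  76:2916  77:10404  78:4907  79:9784
  80:8158  81:96  82:5994  83:6127  84:5848  85:6548  86:8292  87:10370
Giant step factor: 10553^(-88) ≡ 2789 (mod 15259).
Scan 5066·2789^i mod 15259 for i = 0, 1, …:
  i=0: 5066   i=1: 14499   i=2: 1361   i=3: 11597
  i=4: 10212   i=5: 7974   i=6: 7123   i=7: 14088
  i=8: 14766   i=9: 13592     …   i=58: 438
  i=59: 862
Match at i=59, j=61: n = 59·88 + 61 = 5253.

5253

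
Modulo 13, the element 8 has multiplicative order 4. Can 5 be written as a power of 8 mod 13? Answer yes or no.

⟨8⟩ has order 4; its elements mod 13 are {1, 5, 8, 12}.
5 is in this set.

yes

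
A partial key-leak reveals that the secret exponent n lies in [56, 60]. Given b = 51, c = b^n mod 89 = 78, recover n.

56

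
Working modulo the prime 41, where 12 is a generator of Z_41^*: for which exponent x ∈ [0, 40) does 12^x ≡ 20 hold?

Successive powers of 12 modulo 41:
  12^0=1  12^1=12  12^2=21  12^3=6  12^4=31  12^5=3
  12^6=36  12^7=22  12^8=18  12^9=11  12^10=9  12^11=26
  12^12=25  12^13=13  12^14=33  12^15=27  12^16=37  12^17=34
  12^18=39  12^19=17  12^20=40  12^21=29  12^22=20
So 12^22 ≡ 20 (mod 41), giving x = 22.

22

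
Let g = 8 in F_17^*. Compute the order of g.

8

The order of 8 must divide p − 1 = 16 = 2^4.
Divisors: 1, 2, 4, 8, 16.
Check each in increasing order: 8^1 ≡ 8;  8^2 ≡ 13;  8^4 ≡ 16;  8^8 ≡ 1.
Smallest exponent giving 1 is 8.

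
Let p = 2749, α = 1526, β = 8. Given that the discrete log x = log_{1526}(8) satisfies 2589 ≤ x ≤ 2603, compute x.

2595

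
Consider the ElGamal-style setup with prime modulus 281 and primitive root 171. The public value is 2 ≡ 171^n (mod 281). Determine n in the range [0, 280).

Baby-step giant-step with m = ceil(sqrt(280)) = 17.
Baby table (171^j mod 281 for j=0..16):
  0:1  1:171  2:17  3:97  4:8  5:244  6:136  7:214
  8:64  9:266  10:245  11:26  12:231  13:161  14:274  15:208
  16:162
Giant step factor: 171^(-17) ≡ 12 (mod 281).
Scan 2·12^i mod 281 for i = 0, 1, …:
  i=0: 2   i=1: 24   i=2: 7   i=3: 84
  i=4: 165   i=5: 13   i=6: 156   i=7: 186
  i=8: 265   i=9: 89   i=10: 225   i=11: 171
Match at i=11, j=1: n = 11·17 + 1 = 188.

188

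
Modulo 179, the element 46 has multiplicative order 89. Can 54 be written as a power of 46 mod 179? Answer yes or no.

no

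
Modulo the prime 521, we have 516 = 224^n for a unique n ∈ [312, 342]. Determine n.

312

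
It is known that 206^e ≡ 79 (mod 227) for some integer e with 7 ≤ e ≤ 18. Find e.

Compute 206^7 mod 227 = 56, then multiply by 206 repeatedly:
  206^7=56  206^8=186  206^9=180  206^10=79
Found 79 at exponent 10.

10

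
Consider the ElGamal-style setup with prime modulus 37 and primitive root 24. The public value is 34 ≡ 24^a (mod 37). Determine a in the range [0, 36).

4

Successive powers of 24 modulo 37:
  24^0=1  24^1=24  24^2=21  24^3=23  24^4=34
So 24^4 ≡ 34 (mod 37), giving a = 4.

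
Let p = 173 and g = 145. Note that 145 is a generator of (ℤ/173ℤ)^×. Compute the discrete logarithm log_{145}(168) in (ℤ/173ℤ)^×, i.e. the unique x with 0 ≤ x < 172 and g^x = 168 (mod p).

27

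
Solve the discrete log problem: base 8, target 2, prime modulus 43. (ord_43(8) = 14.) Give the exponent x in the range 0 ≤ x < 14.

5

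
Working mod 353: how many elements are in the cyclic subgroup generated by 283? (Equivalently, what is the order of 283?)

8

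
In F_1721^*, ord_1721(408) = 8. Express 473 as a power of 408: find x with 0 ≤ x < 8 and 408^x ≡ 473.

6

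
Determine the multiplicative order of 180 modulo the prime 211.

21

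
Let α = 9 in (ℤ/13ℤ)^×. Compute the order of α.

3

The order of 9 must divide p − 1 = 12 = 2^2 · 3.
Divisors: 1, 2, 3, 4, 6, 12.
Check each in increasing order: 9^1 ≡ 9;  9^2 ≡ 3;  9^3 ≡ 1.
Smallest exponent giving 1 is 3.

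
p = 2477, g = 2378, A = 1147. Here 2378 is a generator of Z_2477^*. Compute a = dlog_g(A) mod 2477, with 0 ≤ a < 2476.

119

Baby-step giant-step with m = ceil(sqrt(2476)) = 50.
Baby table (2378^j mod 2477 for j=0..49):
  0:1  1:2378  2:2370  3:685  4:1541  5:1015  6:1072  7:383
  8:1715  9:1128  10:2270  11:677  12:2333  13:1871  14:546  15:440
  16:1026  17:2460  18:1683  19:1819  20:740  21:1050  22:84  23:1592
  24:920  25:569  26:640  27:1042  28:876  29:2448  30:394  31:626
  32:2428  33:2374  34:289  35:1113  36:1278  37:2282  38:1966  39:1049
  40:183  41:1699  42:235  43:1505  44:2102  45:2447  46:493  47:733
  48:1743  49:833
Giant step factor: 2378^(-50) ≡ 58 (mod 2477).
Scan 1147·58^i mod 2477 for i = 0, 1, …:
  i=0: 1147   i=1: 2124   i=2: 1819
Match at i=2, j=19: a = 2·50 + 19 = 119.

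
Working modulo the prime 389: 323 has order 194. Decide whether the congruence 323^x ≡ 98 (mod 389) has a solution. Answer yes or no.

no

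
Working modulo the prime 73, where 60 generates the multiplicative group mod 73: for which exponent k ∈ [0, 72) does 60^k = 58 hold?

5

Successive powers of 60 modulo 73:
  60^0=1  60^1=60  60^2=23  60^3=66  60^4=18  60^5=58
So 60^5 ≡ 58 (mod 73), giving k = 5.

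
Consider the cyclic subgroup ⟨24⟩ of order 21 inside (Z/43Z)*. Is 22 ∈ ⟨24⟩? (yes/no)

⟨24⟩ has order 21; its elements mod 43 are {1, 4, 6, 9, 10, 11, 13, 14, 15, 16, 17, 21, 23, 24, 25, 31, 35, 36, 38, 40, 41}.
22 is not in this set.

no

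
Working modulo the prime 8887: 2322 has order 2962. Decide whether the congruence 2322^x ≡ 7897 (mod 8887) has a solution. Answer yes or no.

yes

7897 ∈ ⟨2322⟩ iff 7897^2962 ≡ 1 (mod 8887), since |⟨2322⟩| = 2962.
7897^2962 mod 8887 = 1.
Since 1 = 1, 7897 lies in the subgroup.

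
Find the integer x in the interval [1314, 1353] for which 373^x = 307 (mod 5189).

1326

Compute 373^1314 mod 5189 = 2503, then multiply by 373 repeatedly:
  373^1314=2503  373^1315=4788  373^1316=908  373^1317=1399  373^1318=2927
  373^1319=2081  373^1320=3052  373^1321=2005  373^1322=649  373^1323=3383
  373^1324=932  373^1325=5162  373^1326=307
Found 307 at exponent 1326.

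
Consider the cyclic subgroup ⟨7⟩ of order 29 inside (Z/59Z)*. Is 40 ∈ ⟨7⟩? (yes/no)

40 ∈ ⟨7⟩ iff 40^29 ≡ 1 (mod 59), since |⟨7⟩| = 29.
40^29 mod 59 = 58.
Since 58 ≠ 1, 40 does not lie in the subgroup.

no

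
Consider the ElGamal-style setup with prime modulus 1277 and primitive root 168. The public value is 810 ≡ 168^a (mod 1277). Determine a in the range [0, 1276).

Baby-step giant-step with m = ceil(sqrt(1276)) = 36.
Baby table (168^j mod 1277 for j=0..35):
  0:1  1:168  2:130  3:131  4:299  5:429  6:560  7:859
  8:11  9:571  10:153  11:164  12:735  13:888  14:1052  15:510
  16:121  17:1173  18:406  19:527  20:423  21:829  22:79  23:502
  24:54  25:133  26:635  27:689  28:822  29:180  30:869  31:414
  32:594  33:186  34:600  35:1194
Giant step factor: 168^(-36) ≡ 62 (mod 1277).
Scan 810·62^i mod 1277 for i = 0, 1, …:
  i=0: 810   i=1: 417   i=2: 314   i=3: 313
  i=4: 251   i=5: 238   i=6: 709   i=7: 540
  i=8: 278   i=9: 635
Match at i=9, j=26: a = 9·36 + 26 = 350.

350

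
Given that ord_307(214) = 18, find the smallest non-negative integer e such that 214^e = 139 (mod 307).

7

Successive powers of 214 modulo 307:
  214^0=1  214^1=214  214^2=53  214^3=290  214^4=46  214^5=20
  214^6=289  214^7=139
So 214^7 ≡ 139 (mod 307), giving e = 7.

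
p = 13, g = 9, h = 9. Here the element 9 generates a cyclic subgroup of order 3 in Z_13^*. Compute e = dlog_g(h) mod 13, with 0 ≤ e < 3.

1

Successive powers of 9 modulo 13:
  9^0=1  9^1=9
So 9^1 ≡ 9 (mod 13), giving e = 1.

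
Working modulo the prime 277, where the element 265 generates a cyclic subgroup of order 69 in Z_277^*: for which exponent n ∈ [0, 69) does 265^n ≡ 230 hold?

Baby-step giant-step with m = ceil(sqrt(69)) = 9.
Baby table (265^j mod 277 for j=0..8):
  0:1  1:265  2:144  3:211  4:238  5:191  6:201  7:81
  8:136
Giant step factor: 265^(-9) ≡ 157 (mod 277).
Scan 230·157^i mod 277 for i = 0, 1, …:
  i=0: 230   i=1: 100   i=2: 188   i=3: 154
  i=4: 79   i=5: 215   i=6: 238
Match at i=6, j=4: n = 6·9 + 4 = 58.

58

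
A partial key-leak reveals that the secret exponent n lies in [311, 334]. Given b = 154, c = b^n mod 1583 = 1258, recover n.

321

Compute 154^311 mod 1583 = 1432, then multiply by 154 repeatedly:
  154^311=1432  154^312=491  154^313=1213  154^314=8  154^315=1232
  154^316=1351  154^317=681  154^318=396  154^319=830  154^320=1180
  154^321=1258
Found 1258 at exponent 321.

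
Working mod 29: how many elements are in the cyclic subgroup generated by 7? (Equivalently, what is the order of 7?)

7

The order of 7 must divide p − 1 = 28 = 2^2 · 7.
Divisors: 1, 2, 4, 7, 14, 28.
Check each in increasing order: 7^1 ≡ 7;  7^2 ≡ 20;  7^4 ≡ 23;  7^7 ≡ 1.
Smallest exponent giving 1 is 7.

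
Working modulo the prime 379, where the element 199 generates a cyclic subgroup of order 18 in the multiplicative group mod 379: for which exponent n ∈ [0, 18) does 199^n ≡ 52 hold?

Successive powers of 199 modulo 379:
  199^0=1  199^1=199  199^2=185  199^3=52
So 199^3 ≡ 52 (mod 379), giving n = 3.

3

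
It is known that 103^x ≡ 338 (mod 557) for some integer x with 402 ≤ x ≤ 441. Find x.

413

Compute 103^402 mod 557 = 25, then multiply by 103 repeatedly:
  103^402=25  103^403=347  103^404=93  103^405=110  103^406=190
  103^407=75  103^408=484  103^409=279  103^410=330  103^411=13
  103^412=225  103^413=338
Found 338 at exponent 413.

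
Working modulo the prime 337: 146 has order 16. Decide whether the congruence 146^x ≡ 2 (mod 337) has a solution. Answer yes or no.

no

⟨146⟩ has order 16; its elements mod 337 are {1, 30, 40, 59, 85, 111, 146, 148, 189, 191, 226, 252, 278, 297, 307, 336}.
2 is not in this set.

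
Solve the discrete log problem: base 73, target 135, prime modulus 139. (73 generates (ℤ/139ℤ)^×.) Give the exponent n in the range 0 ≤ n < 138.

131

Baby-step giant-step with m = ceil(sqrt(138)) = 12.
Baby table (73^j mod 139 for j=0..11):
  0:1  1:73  2:47  3:95  4:124  5:17  6:129  7:104
  8:86  9:23  10:11  11:108
Giant step factor: 73^(-12) ≡ 57 (mod 139).
Scan 135·57^i mod 139 for i = 0, 1, …:
  i=0: 135   i=1: 50   i=2: 70   i=3: 98
  i=4: 26   i=5: 92   i=6: 101   i=7: 58
  i=8: 109   i=9: 97   i=10: 108
Match at i=10, j=11: n = 10·12 + 11 = 131.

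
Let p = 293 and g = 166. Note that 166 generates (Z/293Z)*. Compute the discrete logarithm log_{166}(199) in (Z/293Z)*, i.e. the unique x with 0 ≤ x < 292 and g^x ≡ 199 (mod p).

Baby-step giant-step with m = ceil(sqrt(292)) = 18.
Baby table (166^j mod 293 for j=0..17):
  0:1  1:166  2:14  3:273  4:196  5:13  6:107  7:182
  8:33  9:204  10:169  11:219  12:22  13:136  14:15  15:146
  16:210  17:286
Giant step factor: 166^(-18) ≡ 88 (mod 293).
Scan 199·88^i mod 293 for i = 0, 1, …:
  i=0: 199   i=1: 225   i=2: 169
Match at i=2, j=10: x = 2·18 + 10 = 46.

46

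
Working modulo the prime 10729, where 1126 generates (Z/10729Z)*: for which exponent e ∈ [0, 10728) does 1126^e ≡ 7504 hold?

10237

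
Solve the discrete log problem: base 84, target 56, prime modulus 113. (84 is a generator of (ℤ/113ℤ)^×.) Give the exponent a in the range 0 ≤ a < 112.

76

Baby-step giant-step with m = ceil(sqrt(112)) = 11.
Baby table (84^j mod 113 for j=0..10):
  0:1  1:84  2:50  3:19  4:14  5:46  6:22  7:40
  8:83  9:79  10:82
Giant step factor: 84^(-11) ≡ 45 (mod 113).
Scan 56·45^i mod 113 for i = 0, 1, …:
  i=0: 56   i=1: 34   i=2: 61   i=3: 33
  i=4: 16   i=5: 42   i=6: 82
Match at i=6, j=10: a = 6·11 + 10 = 76.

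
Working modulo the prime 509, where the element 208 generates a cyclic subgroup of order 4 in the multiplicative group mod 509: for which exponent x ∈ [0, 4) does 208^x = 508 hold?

2

Successive powers of 208 modulo 509:
  208^0=1  208^1=208  208^2=508
So 208^2 ≡ 508 (mod 509), giving x = 2.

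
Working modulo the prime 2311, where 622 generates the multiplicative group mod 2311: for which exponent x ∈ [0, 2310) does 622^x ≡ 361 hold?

834

Baby-step giant-step with m = ceil(sqrt(2310)) = 49.
Baby table (622^j mod 2311 for j=0..48):
  0:1  1:622  2:947  3:2040  4:141  5:2195  6:1800  7:1076
  8:1393  9:2132  10:1901  11:1501  12:2289  13:182  14:2276  15:1340
  16:1520  17:241  18:1998  19:1749  20:1708  21:1627  22:2087  23:1643
  24:484  25:618  26:770  27:563  28:1225  29:1631  30:2264  31:809
  32:1711  33:1182  34:306  35:830  36:907  37:270  38:1548  39:1480
  40:782  41:1094  42:1034  43:690  44:1645  45:1728  46:201  47:228
  48:845
Giant step factor: 622^(-49) ≡ 2183 (mod 2311).
Scan 361·2183^i mod 2311 for i = 0, 1, …:
  i=0: 361   i=1: 12   i=2: 775   i=3: 173
  i=4: 966   i=5: 1146   i=6: 1216   i=7: 1500
  i=8: 2124   i=9: 826     …   i=16: 609
  i=17: 622
Match at i=17, j=1: x = 17·49 + 1 = 834.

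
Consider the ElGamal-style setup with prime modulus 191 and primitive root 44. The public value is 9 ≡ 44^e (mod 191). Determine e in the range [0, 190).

154

Baby-step giant-step with m = ceil(sqrt(190)) = 14.
Baby table (44^j mod 191 for j=0..13):
  0:1  1:44  2:26  3:189  4:103  5:139  6:4  7:176
  8:104  9:183  10:30  11:174  12:16  13:131
Giant step factor: 44^(-14) ≡ 118 (mod 191).
Scan 9·118^i mod 191 for i = 0, 1, …:
  i=0: 9   i=1: 107   i=2: 20   i=3: 68
  i=4: 2   i=5: 45   i=6: 153   i=7: 100
  i=8: 149   i=9: 10   i=10: 34   i=11: 1
Match at i=11, j=0: e = 11·14 + 0 = 154.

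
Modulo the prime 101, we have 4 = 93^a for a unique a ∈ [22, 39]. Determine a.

Compute 93^22 mod 101 = 13, then multiply by 93 repeatedly:
  93^22=13  93^23=98  93^24=24  93^25=10  93^26=21
  93^27=34  93^28=31  93^29=55  93^30=65  93^31=86
  93^32=19  93^33=50  93^34=4
Found 4 at exponent 34.

34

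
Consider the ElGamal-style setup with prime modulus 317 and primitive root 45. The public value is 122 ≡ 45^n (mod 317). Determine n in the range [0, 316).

103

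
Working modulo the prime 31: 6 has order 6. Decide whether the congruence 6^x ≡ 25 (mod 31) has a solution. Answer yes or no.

yes

25 ∈ ⟨6⟩ iff 25^6 ≡ 1 (mod 31), since |⟨6⟩| = 6.
25^6 mod 31 = 1.
Since 1 = 1, 25 lies in the subgroup.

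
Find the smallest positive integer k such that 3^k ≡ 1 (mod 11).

The order of 3 must divide p − 1 = 10 = 2 · 5.
Divisors: 1, 2, 5, 10.
Check each in increasing order: 3^1 ≡ 3;  3^2 ≡ 9;  3^5 ≡ 1.
Smallest exponent giving 1 is 5.

5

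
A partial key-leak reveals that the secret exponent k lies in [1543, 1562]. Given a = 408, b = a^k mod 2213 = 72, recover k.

Compute 408^1543 mod 2213 = 1346, then multiply by 408 repeatedly:
  408^1543=1346  408^1544=344  408^1545=933  408^1546=28  408^1547=359
  408^1548=414  408^1549=724  408^1550=1063  408^1551=2169  408^1552=1965
  408^1553=614  408^1554=443  408^1555=1491  408^1556=1966  408^1557=1022
  408^1558=932  408^1559=1833  408^1560=2083  408^1561=72
Found 72 at exponent 1561.

1561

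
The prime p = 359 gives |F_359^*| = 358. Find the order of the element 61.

The order of 61 must divide p − 1 = 358 = 2 · 179.
Divisors: 1, 2, 179, 358.
Check each in increasing order: 61^1 ≡ 61;  61^2 ≡ 131;  61^179 ≡ 358;  61^358 ≡ 1.
Smallest exponent giving 1 is 358.

358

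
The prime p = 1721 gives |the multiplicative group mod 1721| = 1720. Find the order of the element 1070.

The order of 1070 must divide p − 1 = 1720 = 2^3 · 5 · 43.
Divisors: 1, 2, 4, 5, 8, 10, 20, 40, 43, 86, 172, 215, 344, 430, 860, 1720.
Check each in increasing order: 1070^1 ≡ 1070;  1070^2 ≡ 435;  1070^4 ≡ 1636;  1070^5 ≡ 263;  1070^8 ≡ 341;  1070^10 ≡ 329;  1070^20 ≡ 1539;  1070^40 ≡ 425;  1070^43 ≡ 1068;  1070^86 ≡ 1322;  1070^172 ≡ 869;  1070^215 ≡ 473;  1070^344 ≡ 1363;  1070^430 ≡ 1720;  1070^860 ≡ 1.
Smallest exponent giving 1 is 860.

860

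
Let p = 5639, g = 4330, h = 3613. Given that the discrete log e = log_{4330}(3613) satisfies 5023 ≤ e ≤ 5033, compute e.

5032

Compute 4330^5023 mod 5639 = 2501, then multiply by 4330 repeatedly:
  4330^5023=2501  4330^5024=2450  4330^5025=1541  4330^5026=1593  4330^5027=1193
  4330^5028=366  4330^5029=221  4330^5030=3939  4330^5031=3534  4330^5032=3613
Found 3613 at exponent 5032.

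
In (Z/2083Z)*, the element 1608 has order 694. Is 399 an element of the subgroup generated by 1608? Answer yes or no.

399 ∈ ⟨1608⟩ iff 399^694 ≡ 1 (mod 2083), since |⟨1608⟩| = 694.
399^694 mod 2083 = 1.
Since 1 = 1, 399 lies in the subgroup.

yes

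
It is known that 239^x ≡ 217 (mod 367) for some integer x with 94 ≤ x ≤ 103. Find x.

94

Compute 239^94 mod 367 = 217, then multiply by 239 repeatedly:
  239^94=217
Found 217 at exponent 94.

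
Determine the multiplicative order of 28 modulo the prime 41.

The order of 28 must divide p − 1 = 40 = 2^3 · 5.
Divisors: 1, 2, 4, 5, 8, 10, 20, 40.
Check each in increasing order: 28^1 ≡ 28;  28^2 ≡ 5;  28^4 ≡ 25;  28^5 ≡ 3;  28^8 ≡ 10;  28^10 ≡ 9;  28^20 ≡ 40;  28^40 ≡ 1.
Smallest exponent giving 1 is 40.

40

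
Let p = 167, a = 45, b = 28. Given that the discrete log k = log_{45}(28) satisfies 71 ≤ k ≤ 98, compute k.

Compute 45^71 mod 167 = 46, then multiply by 45 repeatedly:
  45^71=46  45^72=66  45^73=131  45^74=50  45^75=79
  45^76=48  45^77=156  45^78=6  45^79=103  45^80=126
  45^81=159  45^82=141  45^83=166  45^84=122  45^85=146
  45^86=57  45^87=60  45^88=28
Found 28 at exponent 88.

88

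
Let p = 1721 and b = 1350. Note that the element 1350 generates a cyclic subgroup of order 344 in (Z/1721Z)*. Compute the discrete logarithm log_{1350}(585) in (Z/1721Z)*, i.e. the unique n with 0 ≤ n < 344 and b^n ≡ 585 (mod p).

333

Baby-step giant-step with m = ceil(sqrt(344)) = 19.
Baby table (1350^j mod 1721 for j=0..18):
  0:1  1:1350  2:1682  3:701  4:1521  5:197  6:916  7:922
  8:417  9:183  10:947  11:1468  12:929  13:1262  14:1631  15:691
  16:68  17:587  18:790
Giant step factor: 1350^(-19) ≡ 930 (mod 1721).
Scan 585·930^i mod 1721 for i = 0, 1, …:
  i=0: 585   i=1: 214   i=2: 1105   i=3: 213
  i=4: 175   i=5: 976   i=6: 713   i=7: 505
  i=8: 1538   i=9: 189     …   i=16: 1487
  i=17: 947
Match at i=17, j=10: n = 17·19 + 10 = 333.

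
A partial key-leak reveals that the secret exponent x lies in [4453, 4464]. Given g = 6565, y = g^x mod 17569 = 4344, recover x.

Compute 6565^4453 mod 17569 = 15025, then multiply by 6565 repeatedly:
  6565^4453=15025  6565^4454=6759  6565^4455=11110  6565^4456=8231  6565^4457=11840
  6565^4458=4344
Found 4344 at exponent 4458.

4458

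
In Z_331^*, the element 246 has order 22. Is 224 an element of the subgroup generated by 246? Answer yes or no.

no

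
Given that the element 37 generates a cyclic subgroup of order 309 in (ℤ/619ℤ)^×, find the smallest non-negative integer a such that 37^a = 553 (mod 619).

226

Baby-step giant-step with m = ceil(sqrt(309)) = 18.
Baby table (37^j mod 619 for j=0..17):
  0:1  1:37  2:131  3:514  4:448  5:482  6:502  7:4
  8:148  9:524  10:199  11:554  12:71  13:151  14:16  15:592
  16:239  17:177
Giant step factor: 37^(-18) ≡ 569 (mod 619).
Scan 553·569^i mod 619 for i = 0, 1, …:
  i=0: 553   i=1: 205   i=2: 273   i=3: 587
  i=4: 362   i=5: 470   i=6: 22   i=7: 138
  i=8: 528   i=9: 217   i=10: 292   i=11: 256
  i=12: 199
Match at i=12, j=10: a = 12·18 + 10 = 226.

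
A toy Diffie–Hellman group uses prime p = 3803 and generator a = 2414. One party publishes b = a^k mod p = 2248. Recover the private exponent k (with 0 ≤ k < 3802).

Baby-step giant-step with m = ceil(sqrt(3802)) = 62.
Baby table (2414^j mod 3803 for j=0..61):
  0:1  1:2414  2:1200  3:2717  4:2466  5:1229  6:466  7:3039
  8:159  9:3526  10:650  11:2264  12:385  13:1458  14:1837  15:220
  16:2463  17:1593  18:669  19:2494  20:367  21:3642  22:3055  23:753
  24:3711  25:2289  26:3690  27:1034  28:1308  29:1022  30:2764  31:1834
  32:584  33:2666  34:1048  35:877  36:2610  37:2772  38:2131  39:2578
  40:1584  41:1761  42:3103  43:2535  44:463  45:3403  46:362  47:2981
  48:858  49:2380  50:2790  51:3750  52:1360  53:1051  54:513  55:2407
  56:3317  57:1923  58:2462  59:2982  60:3272  61:3580
Giant step factor: 2414^(-62) ≡ 2975 (mod 3803).
Scan 2248·2975^i mod 3803 for i = 0, 1, …:
  i=0: 2248   i=1: 2126   i=2: 461   i=3: 2395
  i=4: 2106   i=5: 1809   i=6: 530   i=7: 2308
  i=8: 1885   i=9: 2253     …   i=47: 410
  i=48: 2790
Match at i=48, j=50: k = 48·62 + 50 = 3026.

3026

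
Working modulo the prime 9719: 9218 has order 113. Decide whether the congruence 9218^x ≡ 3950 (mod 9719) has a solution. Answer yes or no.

3950 ∈ ⟨9218⟩ iff 3950^113 ≡ 1 (mod 9719), since |⟨9218⟩| = 113.
3950^113 mod 9719 = 3324.
Since 3324 ≠ 1, 3950 does not lie in the subgroup.

no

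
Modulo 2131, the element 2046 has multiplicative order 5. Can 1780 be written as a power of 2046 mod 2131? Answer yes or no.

⟨2046⟩ has order 5; its elements mod 2131 are {1, 832, 1734, 1780, 2046}.
1780 is in this set.

yes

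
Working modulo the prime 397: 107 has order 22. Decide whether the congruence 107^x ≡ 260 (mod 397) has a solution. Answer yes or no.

no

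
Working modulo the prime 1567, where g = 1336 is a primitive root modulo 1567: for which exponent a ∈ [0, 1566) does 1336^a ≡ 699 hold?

173

Baby-step giant-step with m = ceil(sqrt(1566)) = 40.
Baby table (1336^j mod 1567 for j=0..39):
  0:1  1:1336  2:83  3:1198  4:621  5:713  6:1399  7:1200
  8:159  9:879  10:661  11:875  12:18  13:543  14:1494  15:1193
  16:209  17:298  18:110  19:1229  20:1295  21:152  22:929  23:80
  24:324  25:372  26:253  27:1103  28:628  29:663  30:413  31:184
  32:1372  33:1169  34:1052  35:1440  36:1131  37:428  38:1420  39:1050
Giant step factor: 1336^(-40) ≡ 711 (mod 1567).
Scan 699·711^i mod 1567 for i = 0, 1, …:
  i=0: 699   i=1: 250   i=2: 679   i=3: 133
  i=4: 543
Match at i=4, j=13: a = 4·40 + 13 = 173.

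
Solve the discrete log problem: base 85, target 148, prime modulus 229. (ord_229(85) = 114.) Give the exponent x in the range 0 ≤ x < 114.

107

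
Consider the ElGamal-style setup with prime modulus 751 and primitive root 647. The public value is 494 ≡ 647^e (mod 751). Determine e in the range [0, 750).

532

Baby-step giant-step with m = ceil(sqrt(750)) = 28.
Baby table (647^j mod 751 for j=0..27):
  0:1  1:647  2:302  3:134  4:333  5:665  6:683  7:313
  8:492  9:651  10:637  11:591  12:118  13:495  14:339  15:41
  16:242  17:366  18:237  19:135  20:229  21:216  22:66  23:646
  24:406  25:583  26:199  27:332
Giant step factor: 647^(-28) ≡ 459 (mod 751).
Scan 494·459^i mod 751 for i = 0, 1, …:
  i=0: 494   i=1: 695   i=2: 581   i=3: 74
  i=4: 171   i=5: 385   i=6: 230   i=7: 430
  i=8: 608   i=9: 451     …   i=18: 18
  i=19: 1
Match at i=19, j=0: e = 19·28 + 0 = 532.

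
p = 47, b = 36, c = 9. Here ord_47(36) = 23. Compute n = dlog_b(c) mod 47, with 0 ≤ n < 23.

9

Successive powers of 36 modulo 47:
  36^0=1  36^1=36  36^2=27  36^3=32  36^4=24  36^5=18
  36^6=37  36^7=16  36^8=12  36^9=9
So 36^9 ≡ 9 (mod 47), giving n = 9.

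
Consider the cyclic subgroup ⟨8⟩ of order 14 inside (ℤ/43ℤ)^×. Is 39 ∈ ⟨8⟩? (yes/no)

yes

39 ∈ ⟨8⟩ iff 39^14 ≡ 1 (mod 43), since |⟨8⟩| = 14.
39^14 mod 43 = 1.
Since 1 = 1, 39 lies in the subgroup.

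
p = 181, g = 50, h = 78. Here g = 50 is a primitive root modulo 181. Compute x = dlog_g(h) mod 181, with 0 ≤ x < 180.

Baby-step giant-step with m = ceil(sqrt(180)) = 14.
Baby table (50^j mod 181 for j=0..13):
  0:1  1:50  2:147  3:110  4:70  5:61  6:154  7:98
  8:13  9:107  10:101  11:163  12:5  13:69
Giant step factor: 50^(-14) ≡ 33 (mod 181).
Scan 78·33^i mod 181 for i = 0, 1, …:
  i=0: 78   i=1: 40   i=2: 53   i=3: 120
  i=4: 159   i=5: 179   i=6: 115   i=7: 175
  i=8: 164   i=9: 163
Match at i=9, j=11: x = 9·14 + 11 = 137.

137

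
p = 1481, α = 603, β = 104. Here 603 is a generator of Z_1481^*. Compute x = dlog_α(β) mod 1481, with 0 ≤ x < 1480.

Baby-step giant-step with m = ceil(sqrt(1480)) = 39.
Baby table (603^j mod 1481 for j=0..38):
  0:1  1:603  2:764  3:101  4:182  5:152  6:1315  7:610
  8:542  9:1006  10:889  11:1426  12:898  13:929  14:369  15:357
  16:526  17:244  18:513  19:1291  20:948  21:1459  22:63  23:964
  24:740  25:439  26:1099  27:690  28:1390  29:1405  30:83  31:1176
  32:1210  33:978  34:296  35:768  36:1032  37:276  38:556
Giant step factor: 603^(-39) ≡ 1062 (mod 1481).
Scan 104·1062^i mod 1481 for i = 0, 1, …:
  i=0: 104   i=1: 854   i=2: 576   i=3: 59
  i=4: 456   i=5: 1466   i=6: 361   i=7: 1284
  i=8: 1088   i=9: 276
Match at i=9, j=37: x = 9·39 + 37 = 388.

388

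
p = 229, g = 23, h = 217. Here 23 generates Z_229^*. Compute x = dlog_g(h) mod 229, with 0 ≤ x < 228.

64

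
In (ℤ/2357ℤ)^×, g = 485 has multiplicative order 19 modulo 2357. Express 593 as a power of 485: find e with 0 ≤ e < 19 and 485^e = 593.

Successive powers of 485 modulo 2357:
  485^0=1  485^1=485  485^2=1882  485^3=611  485^4=1710  485^5=2043
  485^6=915  485^7=659  485^8=1420  485^9=456  485^10=1959  485^11=244
  485^12=490  485^13=1950  485^14=593
So 485^14 ≡ 593 (mod 2357), giving e = 14.

14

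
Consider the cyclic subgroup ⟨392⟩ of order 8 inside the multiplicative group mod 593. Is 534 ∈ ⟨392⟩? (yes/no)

yes

534 ∈ ⟨392⟩ iff 534^8 ≡ 1 (mod 593), since |⟨392⟩| = 8.
534^8 mod 593 = 1.
Since 1 = 1, 534 lies in the subgroup.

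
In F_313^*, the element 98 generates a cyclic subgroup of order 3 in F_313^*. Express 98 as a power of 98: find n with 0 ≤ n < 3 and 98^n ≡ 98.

Successive powers of 98 modulo 313:
  98^0=1  98^1=98
So 98^1 ≡ 98 (mod 313), giving n = 1.

1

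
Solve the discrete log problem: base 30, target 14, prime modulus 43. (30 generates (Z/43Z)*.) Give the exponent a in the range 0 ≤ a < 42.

40

Baby-step giant-step with m = ceil(sqrt(42)) = 7.
Baby table (30^j mod 43 for j=0..6):
  0:1  1:30  2:40  3:39  4:9  5:12  6:16
Giant step factor: 30^(-7) ≡ 37 (mod 43).
Scan 14·37^i mod 43 for i = 0, 1, …:
  i=0: 14   i=1: 2   i=2: 31   i=3: 29
  i=4: 41   i=5: 12
Match at i=5, j=5: a = 5·7 + 5 = 40.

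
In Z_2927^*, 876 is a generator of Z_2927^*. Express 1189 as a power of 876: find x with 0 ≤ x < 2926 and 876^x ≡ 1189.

725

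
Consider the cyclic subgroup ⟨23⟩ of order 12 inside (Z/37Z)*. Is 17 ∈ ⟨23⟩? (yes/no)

no

⟨23⟩ has order 12; its elements mod 37 are {1, 6, 8, 10, 11, 14, 23, 26, 27, 29, 31, 36}.
17 is not in this set.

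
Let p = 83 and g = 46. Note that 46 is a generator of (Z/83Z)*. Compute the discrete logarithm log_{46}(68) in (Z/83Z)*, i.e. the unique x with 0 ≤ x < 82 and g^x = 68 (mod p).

48

Baby-step giant-step with m = ceil(sqrt(82)) = 10.
Baby table (46^j mod 83 for j=0..9):
  0:1  1:46  2:41  3:60  4:21  5:53  6:31  7:15
  8:26  9:34
Giant step factor: 46^(-10) ≡ 51 (mod 83).
Scan 68·51^i mod 83 for i = 0, 1, …:
  i=0: 68   i=1: 65   i=2: 78   i=3: 77
  i=4: 26
Match at i=4, j=8: x = 4·10 + 8 = 48.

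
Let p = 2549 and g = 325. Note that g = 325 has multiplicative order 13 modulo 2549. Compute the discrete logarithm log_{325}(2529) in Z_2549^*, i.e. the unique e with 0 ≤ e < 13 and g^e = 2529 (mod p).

6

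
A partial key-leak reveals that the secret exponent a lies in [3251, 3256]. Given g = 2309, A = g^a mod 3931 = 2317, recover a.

Compute 2309^3251 mod 3931 = 714, then multiply by 2309 repeatedly:
  2309^3251=714  2309^3252=1537  2309^3253=3171  2309^3254=2317
Found 2317 at exponent 3254.

3254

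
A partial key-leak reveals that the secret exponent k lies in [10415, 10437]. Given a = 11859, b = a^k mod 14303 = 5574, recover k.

Compute 11859^10415 mod 14303 = 2114, then multiply by 11859 repeatedly:
  11859^10415=2114  11859^10416=11070  11859^10417=6196  11859^10418=3853  11859^10419=8945
  11859^10420=7707  11859^10421=1143  11859^10422=9896  11859^10423=549  11859^10424=2726
  11859^10425=2854  11859^10426=4688  11859^10427=13534  11859^10428=5743  11859^10429=9654
  11859^10430=5574
Found 5574 at exponent 10430.

10430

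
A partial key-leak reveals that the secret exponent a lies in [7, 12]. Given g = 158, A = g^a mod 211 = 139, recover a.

Compute 158^7 mod 211 = 77, then multiply by 158 repeatedly:
  158^7=77  158^8=139
Found 139 at exponent 8.

8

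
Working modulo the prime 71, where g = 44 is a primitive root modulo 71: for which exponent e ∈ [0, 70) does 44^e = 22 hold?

9

Baby-step giant-step with m = ceil(sqrt(70)) = 9.
Baby table (44^j mod 71 for j=0..8):
  0:1  1:44  2:19  3:55  4:6  5:51  6:43  7:46
  8:36
Giant step factor: 44^(-9) ≡ 42 (mod 71).
Scan 22·42^i mod 71 for i = 0, 1, …:
  i=0: 22   i=1: 1
Match at i=1, j=0: e = 1·9 + 0 = 9.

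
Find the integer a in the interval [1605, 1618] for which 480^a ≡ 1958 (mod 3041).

Compute 480^1605 mod 3041 = 166, then multiply by 480 repeatedly:
  480^1605=166  480^1606=614  480^1607=2784  480^1608=1321  480^1609=1552
  480^1610=2956  480^1611=1774  480^1612=40  480^1613=954  480^1614=1770
  480^1615=1161  480^1616=777  480^1617=1958
Found 1958 at exponent 1617.

1617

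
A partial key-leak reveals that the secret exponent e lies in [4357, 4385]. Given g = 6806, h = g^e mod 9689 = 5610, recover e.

4371

Compute 6806^4357 mod 9689 = 333, then multiply by 6806 repeatedly:
  6806^4357=333  6806^4358=8861  6806^4359=3630  6806^4360=8519  6806^4361=1338
  6806^4362=8457  6806^4363=5682  6806^4364=2893  6806^4365=1710  6806^4366=1771
  6806^4367=310  6806^4368=7347  6806^4369=8442  6806^4370=482  6806^4371=5610
Found 5610 at exponent 4371.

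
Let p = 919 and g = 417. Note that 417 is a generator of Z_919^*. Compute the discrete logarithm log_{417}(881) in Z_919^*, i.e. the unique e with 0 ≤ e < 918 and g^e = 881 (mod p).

608

Baby-step giant-step with m = ceil(sqrt(918)) = 31.
Baby table (417^j mod 919 for j=0..30):
  0:1  1:417  2:198  3:775  4:606  5:896  6:518  7:41
  8:555  9:766  10:529  11:33  12:895  13:101  14:762  15:699
  16:160  17:552  18:434  19:854  20:465  21:915  22:170  23:127
  24:576  25:333  26:92  27:685  28:755  29:537  30:612
Giant step factor: 417^(-31) ≡ 519 (mod 919).
Scan 881·519^i mod 919 for i = 0, 1, …:
  i=0: 881   i=1: 496   i=2: 104   i=3: 674
  i=4: 586   i=5: 864   i=6: 863   i=7: 344
  i=8: 250   i=9: 171     …   i=18: 609
  i=19: 854
Match at i=19, j=19: e = 19·31 + 19 = 608.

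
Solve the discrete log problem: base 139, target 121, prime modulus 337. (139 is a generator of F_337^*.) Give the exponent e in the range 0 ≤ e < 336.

Baby-step giant-step with m = ceil(sqrt(336)) = 19.
Baby table (139^j mod 337 for j=0..18):
  0:1  1:139  2:112  3:66  4:75  5:315  6:312  7:232
  8:233  9:35  10:147  11:213  12:288  13:266  14:241  15:136
  16:32  17:67  18:214
Giant step factor: 139^(-19) ≡ 176 (mod 337).
Scan 121·176^i mod 337 for i = 0, 1, …:
  i=0: 121   i=1: 65   i=2: 319   i=3: 202
  i=4: 167   i=5: 73   i=6: 42   i=7: 315
Match at i=7, j=5: e = 7·19 + 5 = 138.

138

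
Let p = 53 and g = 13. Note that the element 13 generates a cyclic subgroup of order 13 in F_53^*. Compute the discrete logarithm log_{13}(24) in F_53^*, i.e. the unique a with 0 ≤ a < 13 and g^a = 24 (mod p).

3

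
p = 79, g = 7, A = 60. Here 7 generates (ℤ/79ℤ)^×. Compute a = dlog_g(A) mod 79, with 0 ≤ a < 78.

Successive powers of 7 modulo 79:
  7^0=1  7^1=7  7^2=49  7^3=27  7^4=31  7^5=59
  7^6=18  7^7=47  7^8=13  7^9=12  7^10=5  7^11=35
  7^12=8  7^13=56  7^14=76  7^15=58  7^16=11  7^17=77
  7^18=65  7^19=60
So 7^19 ≡ 60 (mod 79), giving a = 19.

19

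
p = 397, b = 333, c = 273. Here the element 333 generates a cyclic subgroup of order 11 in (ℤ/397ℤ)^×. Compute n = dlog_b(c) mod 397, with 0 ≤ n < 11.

3

Successive powers of 333 modulo 397:
  333^0=1  333^1=333  333^2=126  333^3=273
So 333^3 ≡ 273 (mod 397), giving n = 3.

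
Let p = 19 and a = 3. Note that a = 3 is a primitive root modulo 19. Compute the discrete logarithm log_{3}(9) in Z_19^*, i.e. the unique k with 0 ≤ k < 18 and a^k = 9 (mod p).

2

Successive powers of 3 modulo 19:
  3^0=1  3^1=3  3^2=9
So 3^2 ≡ 9 (mod 19), giving k = 2.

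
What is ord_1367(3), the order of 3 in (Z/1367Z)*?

The order of 3 must divide p − 1 = 1366 = 2 · 683.
Divisors: 1, 2, 683, 1366.
Check each in increasing order: 3^1 ≡ 3;  3^2 ≡ 9;  3^683 ≡ 1.
Smallest exponent giving 1 is 683.

683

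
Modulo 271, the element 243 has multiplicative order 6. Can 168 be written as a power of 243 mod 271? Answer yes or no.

168 ∈ ⟨243⟩ iff 168^6 ≡ 1 (mod 271), since |⟨243⟩| = 6.
168^6 mod 271 = 44.
Since 44 ≠ 1, 168 does not lie in the subgroup.

no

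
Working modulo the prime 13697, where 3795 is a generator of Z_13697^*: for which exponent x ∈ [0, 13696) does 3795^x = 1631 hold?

Baby-step giant-step with m = ceil(sqrt(13696)) = 118.
Baby table (3795^j mod 13697 for j=0..117):
  0:1  1:3795  2:6478  3:11592  4:10573  5:6022  6:6894  7:1460
  8:7112  9:6950  10:8525  11:61  12:12343  13:11642  14:8565  15:1194
  16:11220  17:9624  18:6878  19:9225  20:13040  21:13236  22:3721  23:13285
  24:11615  25:1979  26:4349  27:13267  28:11790  29:8648  30:1148  31:1014
  32:12970  33:7829  34:2262  35:9968  36:11143  37:5046  38:1164  39:6946
  40:7042  41:1543  42:7066  43:10441  44:11871  45:1012  46:5380  47:8570
  48:6472  49:2519  50:12796  51:4955  52:11941  53:6419  54:6839  55:11887
  56:6944  57:13149  58:2284  59:11276  60:2992  61:13524  62:921  63:2460
  64:8043  65:6269  66:12863  67:12674  68:7663  69:2354  70:2986  71:4451
  72:3144  73:1393  74:13090  75:11228  76:12590  77:3914  78:6082  79:1745
  80:6624  81:4085  82:11268  83:26  84:2791  85:4064  86:58  87:958
  88:5905  89:1183  90:10566  91:6851  92:2639  93:2498  94:1586  95:5887
  96:1358  97:3538  98:3650  99:4083  100:3678  101:767  102:7001  103:10312
  104:1711  105:867  106:2985  107:656  108:10363  109:3498  110:2517  111:5206
  112:5696  113:2454  114:12667  115:8492  116:11796  117:4024
Giant step factor: 3795^(-118) ≡ 739 (mod 13697).
Scan 1631·739^i mod 13697 for i = 0, 1, …:
  i=0: 1631   i=1: 13670   i=2: 7441   i=3: 6402
  i=4: 5613   i=5: 11513   i=6: 2270   i=7: 6496
  i=8: 6594   i=9: 10531     …   i=103: 3968
  i=104: 1194
Match at i=104, j=15: x = 104·118 + 15 = 12287.

12287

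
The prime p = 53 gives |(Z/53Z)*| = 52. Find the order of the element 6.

26

The order of 6 must divide p − 1 = 52 = 2^2 · 13.
Divisors: 1, 2, 4, 13, 26, 52.
Check each in increasing order: 6^1 ≡ 6;  6^2 ≡ 36;  6^4 ≡ 24;  6^13 ≡ 52;  6^26 ≡ 1.
Smallest exponent giving 1 is 26.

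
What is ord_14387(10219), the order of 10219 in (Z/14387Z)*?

The order of 10219 must divide p − 1 = 14386 = 2 · 7193.
Divisors: 1, 2, 7193, 14386.
Check each in increasing order: 10219^1 ≡ 10219;  10219^2 ≡ 7115;  10219^7193 ≡ 1.
Smallest exponent giving 1 is 7193.

7193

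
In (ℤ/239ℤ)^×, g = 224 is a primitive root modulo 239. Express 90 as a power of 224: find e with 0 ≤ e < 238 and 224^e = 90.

Baby-step giant-step with m = ceil(sqrt(238)) = 16.
Baby table (224^j mod 239 for j=0..15):
  0:1  1:224  2:225  3:210  4:196  5:167  6:124  7:52
  8:176  9:228  10:165  11:154  12:80  13:234  14:75  15:70
Giant step factor: 224^(-16) ≡ 150 (mod 239).
Scan 90·150^i mod 239 for i = 0, 1, …:
  i=0: 90   i=1: 116   i=2: 192   i=3: 120
  i=4: 75
Match at i=4, j=14: e = 4·16 + 14 = 78.

78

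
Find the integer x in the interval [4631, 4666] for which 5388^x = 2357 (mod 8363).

4637

Compute 5388^4631 mod 8363 = 6406, then multiply by 5388 repeatedly:
  5388^4631=6406  5388^4632=1427  5388^4633=3079  5388^4634=5823  5388^4635=4711
  5388^4636=1163  5388^4637=2357
Found 2357 at exponent 4637.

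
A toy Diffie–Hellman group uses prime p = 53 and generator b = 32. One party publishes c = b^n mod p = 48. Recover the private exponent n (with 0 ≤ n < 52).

Successive powers of 32 modulo 53:
  32^0=1  32^1=32  32^2=17  32^3=14  32^4=24  32^5=26
  32^6=37  32^7=18  32^8=46  32^9=41  32^10=40  32^11=8
  32^12=44  32^13=30  32^14=6  32^15=33  32^16=49  32^17=31
  32^18=38  32^19=50  32^20=10  32^21=2  32^22=11  32^23=34
  32^24=28  32^25=48
So 32^25 ≡ 48 (mod 53), giving n = 25.

25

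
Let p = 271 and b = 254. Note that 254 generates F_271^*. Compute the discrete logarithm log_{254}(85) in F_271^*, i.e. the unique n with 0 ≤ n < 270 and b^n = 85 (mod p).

Baby-step giant-step with m = ceil(sqrt(270)) = 17.
Baby table (254^j mod 271 for j=0..16):
  0:1  1:254  2:18  3:236  4:53  5:183  6:141  7:42
  8:99  9:214  10:156  11:58  12:98  13:231  14:138  15:93
  16:45
Giant step factor: 254^(-17) ≡ 96 (mod 271).
Scan 85·96^i mod 271 for i = 0, 1, …:
  i=0: 85   i=1: 30   i=2: 170   i=3: 60
  i=4: 69   i=5: 120   i=6: 138
Match at i=6, j=14: n = 6·17 + 14 = 116.

116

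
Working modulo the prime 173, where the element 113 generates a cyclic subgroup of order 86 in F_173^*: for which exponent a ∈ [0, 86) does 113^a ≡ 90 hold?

Baby-step giant-step with m = ceil(sqrt(86)) = 10.
Baby table (113^j mod 173 for j=0..9):
  0:1  1:113  2:140  3:77  4:51  5:54  6:47  7:121
  8:6  9:159
Giant step factor: 113^(-10) ≡ 83 (mod 173).
Scan 90·83^i mod 173 for i = 0, 1, …:
  i=0: 90   i=1: 31   i=2: 151   i=3: 77
Match at i=3, j=3: a = 3·10 + 3 = 33.

33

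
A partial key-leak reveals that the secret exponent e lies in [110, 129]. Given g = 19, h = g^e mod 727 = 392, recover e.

118

Compute 19^110 mod 727 = 637, then multiply by 19 repeatedly:
  19^110=637  19^111=471  19^112=225  19^113=640  19^114=528
  19^115=581  19^116=134  19^117=365  19^118=392
Found 392 at exponent 118.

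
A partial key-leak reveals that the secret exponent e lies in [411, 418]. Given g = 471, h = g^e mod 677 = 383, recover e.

Compute 471^411 mod 677 = 566, then multiply by 471 repeatedly:
  471^411=566  471^412=525  471^413=170  471^414=184  471^415=8
  471^416=383
Found 383 at exponent 416.

416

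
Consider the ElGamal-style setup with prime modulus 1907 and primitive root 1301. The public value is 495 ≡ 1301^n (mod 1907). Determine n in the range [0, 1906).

1648

Baby-step giant-step with m = ceil(sqrt(1906)) = 44.
Baby table (1301^j mod 1907 for j=0..43):
  0:1  1:1301  2:1092  3:1884  4:589  5:1582  6:529  7:1709
  8:1754  9:1182  10:740  11:1612  12:1419  13:143  14:1064  15:1689
  16:525  17:319  18:1200  19:1274  20:291  21:1005  22:1210  23:935
  24:1676  25:775  26:1379  27:1499  28:1245  29:702  30:1756  31:1877
  32:1017  33:1566  34:690  35:1400  36:215  37:1293  38:219  39:776
  40:773  41:684  42:1222  43:1291
Giant step factor: 1301^(-44) ≡ 637 (mod 1907).
Scan 495·637^i mod 1907 for i = 0, 1, …:
  i=0: 495   i=1: 660   i=2: 880   i=3: 1809
  i=4: 505   i=5: 1309   i=6: 474   i=7: 632
  i=8: 207   i=9: 276     …   i=36: 695
  i=37: 291
Match at i=37, j=20: n = 37·44 + 20 = 1648.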